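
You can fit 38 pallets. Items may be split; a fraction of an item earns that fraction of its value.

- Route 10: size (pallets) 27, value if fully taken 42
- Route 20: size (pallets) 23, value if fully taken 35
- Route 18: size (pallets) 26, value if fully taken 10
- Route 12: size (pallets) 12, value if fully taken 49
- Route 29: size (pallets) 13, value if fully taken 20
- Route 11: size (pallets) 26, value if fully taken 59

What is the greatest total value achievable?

Rank by value-to-size ratio: Route 12 49/12≈4.08, Route 11 59/26≈2.27, Route 10 42/27≈1.56, Route 29 20/13≈1.54, Route 20 35/23≈1.52, Route 18 10/26≈0.385.
Take all of Route 12 (12 pallets, value 49) ; 26 pallets left.
Take all of Route 11 (26 pallets, value 59) ; 0 pallets left.
Total value = 108.

108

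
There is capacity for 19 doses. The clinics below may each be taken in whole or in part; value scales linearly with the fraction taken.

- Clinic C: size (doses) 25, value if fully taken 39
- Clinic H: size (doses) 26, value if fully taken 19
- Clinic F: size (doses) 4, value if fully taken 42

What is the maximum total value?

65.4

Sort by value density: Clinic F 42/4≈10.5, Clinic C 39/25≈1.56, Clinic H 19/26≈0.731.
All 4 doses of Clinic F fit (value 42) ; 15 remain.
Only 15 doses remain; take 15/25 of Clinic C for value 39×15/25 = 23.4.
Total value = 65.4.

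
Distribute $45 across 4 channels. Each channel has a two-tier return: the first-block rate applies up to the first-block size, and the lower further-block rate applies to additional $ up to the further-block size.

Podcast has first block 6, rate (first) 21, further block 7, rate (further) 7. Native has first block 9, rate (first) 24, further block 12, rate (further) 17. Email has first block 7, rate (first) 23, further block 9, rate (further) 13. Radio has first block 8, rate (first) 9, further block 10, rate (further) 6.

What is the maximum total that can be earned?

842

Order all 8 blocks by rate: Native/tier1 24 > Email/tier1 23 > Podcast/tier1 21 > Native/tier2 17 > Email/tier2 13 > Radio/tier1 9 > Podcast/tier2 7 > Radio/tier2 6.
Fill Native tier1 block (9 at 24) → 36 left.
Email tier1 at 23: fill all 7 → 29 left.
Fill Podcast tier1 block (6 at 21) → 23 left.
Native/tier2 (17): +12 → 11 left.
Fill Email tier2 block (9 at 13) → 2 left.
2 remain; put them into Radio tier1 at 9.
Total = 24×9 + 23×7 + 21×6 + 17×12 + 13×9 + 9×2 = 842.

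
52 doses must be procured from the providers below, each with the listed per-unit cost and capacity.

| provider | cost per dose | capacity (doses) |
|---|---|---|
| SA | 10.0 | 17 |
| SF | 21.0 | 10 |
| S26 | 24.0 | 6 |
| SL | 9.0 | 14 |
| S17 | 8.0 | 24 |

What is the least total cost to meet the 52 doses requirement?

Use providers in increasing cost order.
S17 (8.0): use full 24 → 28 doses to go.
SL (9.0): use full 14 → 14 doses to go.
SA (10.0): take the remaining 14 → done.
SF, S26: unused.
Cost = 24×8.0 + 14×9.0 + 14×10.0 = 458.

458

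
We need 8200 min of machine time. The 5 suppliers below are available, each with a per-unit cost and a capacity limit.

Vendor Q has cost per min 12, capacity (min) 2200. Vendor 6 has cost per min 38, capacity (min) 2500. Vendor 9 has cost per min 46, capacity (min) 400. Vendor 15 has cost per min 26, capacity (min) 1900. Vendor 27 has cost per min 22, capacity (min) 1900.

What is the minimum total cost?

201200

Use suppliers in increasing cost order.
Vendor Q at 12: take all 2200 min — 6000 still needed.
Vendor 27 (22): use full 1900 — 4100 min to go.
Vendor 15 (26): use full 1900 — 2200 min to go.
Vendor 6 at 38: take 2200 of its 2500 — requirement met.
Vendor 9: unused.
Cost = 2200×12 + 1900×22 + 1900×26 + 2200×38 = 201200.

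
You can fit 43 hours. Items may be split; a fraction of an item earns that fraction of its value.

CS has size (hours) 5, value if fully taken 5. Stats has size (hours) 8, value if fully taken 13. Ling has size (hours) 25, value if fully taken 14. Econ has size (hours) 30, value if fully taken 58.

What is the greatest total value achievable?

76

Sort by value density: Econ 58/30≈1.93, Stats 13/8≈1.62, CS 5/5≈1, Ling 14/25≈0.56.
Take all of Econ (30 hours, value 58) — 13 hours left.
Take all of Stats (8 hours, value 13) — 5 hours left.
All 5 hours of CS fit (value 5) — 0 remain.
Total value = 76.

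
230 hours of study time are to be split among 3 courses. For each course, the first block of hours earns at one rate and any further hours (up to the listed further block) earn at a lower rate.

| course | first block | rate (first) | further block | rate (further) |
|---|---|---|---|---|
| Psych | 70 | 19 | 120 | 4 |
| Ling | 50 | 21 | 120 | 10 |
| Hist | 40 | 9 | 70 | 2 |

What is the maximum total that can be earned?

Treat each block as its own option and order by rate: Ling/T1 21 > Psych/T1 19 > Ling/T2 10 > Hist/T1 9 > Psych/T2 4 > Hist/T2 2.
Fill Ling T1 block (50 at 21) — 180 left.
Psych T1 at 19: fill all 70 — 110 left.
110 remain; put them into Ling T2 at 10.
Total = 21×50 + 19×70 + 10×110 = 3480.

3480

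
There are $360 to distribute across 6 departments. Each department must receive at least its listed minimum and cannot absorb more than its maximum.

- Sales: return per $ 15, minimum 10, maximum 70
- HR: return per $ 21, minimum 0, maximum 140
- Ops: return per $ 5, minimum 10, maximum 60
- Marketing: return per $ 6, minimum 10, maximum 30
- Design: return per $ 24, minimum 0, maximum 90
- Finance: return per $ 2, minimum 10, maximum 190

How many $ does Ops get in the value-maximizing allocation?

20

Meeting every minimum uses 10+0+10+10+0+10 = 40 $, leaving 320.
Order the departments by return per $: Design 24 > HR 21 > Sales 15 > Marketing 6 > Ops 5 > Finance 2.
Give Design 90 more to hit its cap of 90 ; 230 left.
HR: +140 to 140 (cap) ; 90 left.
Give Sales 60 more to hit its cap of 70 ; 30 left.
Give Marketing 20 more to hit its cap of 30 ; 10 left.
Ops has room for 50 more but only 10 remain, so it gets 20.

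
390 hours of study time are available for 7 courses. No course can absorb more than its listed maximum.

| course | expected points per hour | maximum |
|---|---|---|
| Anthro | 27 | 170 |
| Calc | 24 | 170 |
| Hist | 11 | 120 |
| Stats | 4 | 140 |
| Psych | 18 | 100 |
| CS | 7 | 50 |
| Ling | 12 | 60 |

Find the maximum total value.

9570

Highest expected points per hour first: Anthro 27 > Calc 24 > Psych 18 > Ling 12 > Hist 11 > CS 7 > Stats 4.
Give Anthro 170 to hit its cap of 170 — 220 left.
Calc takes 170 to reach its cap of 170 — 50 left.
Psych has room for 100 but only 50 remain, so it gets 50.
Total = 27×170 + 24×170 + 18×50 = 9570.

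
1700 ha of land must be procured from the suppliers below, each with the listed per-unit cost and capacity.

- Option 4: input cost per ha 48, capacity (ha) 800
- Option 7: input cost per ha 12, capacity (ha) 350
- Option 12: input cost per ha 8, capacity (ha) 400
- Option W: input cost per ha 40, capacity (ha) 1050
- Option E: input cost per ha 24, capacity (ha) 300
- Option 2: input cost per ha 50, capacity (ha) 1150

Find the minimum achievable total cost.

40600

Use suppliers in increasing cost order.
Option 12 at 8: take all 400 ha — 1300 still needed.
Option 7 (12): use full 350 — 950 ha to go.
Take 300 from Option E at 24 — need 650 more.
Option W at 40: take 650 of its 1050 — requirement met.
Option 4, Option 2: unused.
Cost = 400×8 + 350×12 + 300×24 + 650×40 = 40600.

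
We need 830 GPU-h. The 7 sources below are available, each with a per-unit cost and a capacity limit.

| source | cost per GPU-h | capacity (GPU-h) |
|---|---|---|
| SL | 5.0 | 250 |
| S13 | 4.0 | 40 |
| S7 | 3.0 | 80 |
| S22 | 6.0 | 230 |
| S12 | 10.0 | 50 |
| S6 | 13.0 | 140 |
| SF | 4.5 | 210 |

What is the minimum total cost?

Cheapest first:
Take 80 from S7 at 3.0 — need 750 more.
Take 40 from S13 at 4.0 — need 710 more.
SF at 4.5: take all 210 GPU-h — 500 still needed.
SL at 5.0: take all 250 GPU-h — 250 still needed.
S22 at 6.0: take all 230 GPU-h — 20 still needed.
S12 (10.0): take the remaining 20 — done.
S6: unused.
Cost = 80×3.0 + 40×4.0 + 210×4.5 + 250×5.0 + 230×6.0 + 20×10.0 = 4175.

4175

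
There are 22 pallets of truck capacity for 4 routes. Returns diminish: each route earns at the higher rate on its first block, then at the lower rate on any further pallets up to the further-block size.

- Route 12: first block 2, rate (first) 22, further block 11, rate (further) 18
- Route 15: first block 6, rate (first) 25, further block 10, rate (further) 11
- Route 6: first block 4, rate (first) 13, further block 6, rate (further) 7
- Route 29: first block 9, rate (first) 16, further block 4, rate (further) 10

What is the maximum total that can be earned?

440

Rank every tier by rate: Route 15/tier1 25 > Route 12/tier1 22 > Route 12/tier2 18 > Route 29/tier1 16 > Route 6/tier1 13 > Route 15/tier2 11 > Route 29/tier2 10 > Route 6/tier2 7.
Route 15/tier1 (25): +6 — 16 left.
Fill Route 12 tier1 block (2 at 22) — 14 left.
Route 12 tier2 at 18: fill all 11 — 3 left.
Route 29/tier1: +3 of 9 at 16; pool empty.
Total = 25×6 + 22×2 + 18×11 + 16×3 = 440.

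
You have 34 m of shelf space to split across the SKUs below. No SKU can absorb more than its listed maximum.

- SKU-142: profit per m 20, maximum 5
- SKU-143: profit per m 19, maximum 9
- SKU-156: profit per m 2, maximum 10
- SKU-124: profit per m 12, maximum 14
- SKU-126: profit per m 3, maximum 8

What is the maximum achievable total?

457

Rank by profit per m: SKU-142 20 > SKU-143 19 > SKU-124 12 > SKU-126 3 > SKU-156 2.
SKU-142: +5 to 5 (cap) — 29 left.
SKU-143 takes 9 to reach its cap of 9 — 20 left.
SKU-124: +14 to 14 (cap) — 6 left.
SKU-126 has room for 8 but only 6 remain, so it gets 6.
Total = 20×5 + 19×9 + 12×14 + 3×6 = 457.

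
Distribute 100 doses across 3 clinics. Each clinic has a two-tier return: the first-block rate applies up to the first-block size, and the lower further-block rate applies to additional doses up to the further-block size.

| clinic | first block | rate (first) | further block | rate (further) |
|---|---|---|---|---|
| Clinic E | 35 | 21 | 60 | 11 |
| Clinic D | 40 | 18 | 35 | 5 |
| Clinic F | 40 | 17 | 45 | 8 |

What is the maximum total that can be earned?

1880

Order all 6 blocks by rate: Clinic E/tier1 21 > Clinic D/tier1 18 > Clinic F/tier1 17 > Clinic E/tier2 11 > Clinic F/tier2 8 > Clinic D/tier2 5.
Clinic E tier1 at 21: fill all 35 → 65 left.
Clinic D tier1 at 18: fill all 40 → 25 left.
Clinic F/tier1: +25 of 40 at 17; pool empty.
Total = 21×35 + 18×40 + 17×25 = 1880.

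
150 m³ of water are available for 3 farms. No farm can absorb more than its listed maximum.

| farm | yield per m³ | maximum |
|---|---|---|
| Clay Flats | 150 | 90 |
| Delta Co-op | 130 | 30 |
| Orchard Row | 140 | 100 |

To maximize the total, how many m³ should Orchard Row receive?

Highest yield per m³ first: Clay Flats 150 > Orchard Row 140 > Delta Co-op 130.
Clay Flats takes 90 to reach its cap of 90 ; 60 left.
Only 60 left; Orchard Row takes them to reach 60.

60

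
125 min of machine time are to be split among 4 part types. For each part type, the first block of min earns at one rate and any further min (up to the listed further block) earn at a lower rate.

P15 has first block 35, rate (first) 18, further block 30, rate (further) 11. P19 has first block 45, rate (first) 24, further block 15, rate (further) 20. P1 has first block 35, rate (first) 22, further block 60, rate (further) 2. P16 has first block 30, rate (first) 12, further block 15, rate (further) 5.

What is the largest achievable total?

Rank every tier by rate: P19/first 24 > P1/first 22 > P19/second 20 > P15/first 18 > P16/first 12 > P15/second 11 > P16/second 5 > P1/second 2.
P19/first (24): +45 → 80 left.
P1/first (22): +35 → 45 left.
Fill P19 second block (15 at 20) → 30 left.
P15/first: +30 of 35 at 18; pool empty.
Total = 24×45 + 22×35 + 20×15 + 18×30 = 2690.

2690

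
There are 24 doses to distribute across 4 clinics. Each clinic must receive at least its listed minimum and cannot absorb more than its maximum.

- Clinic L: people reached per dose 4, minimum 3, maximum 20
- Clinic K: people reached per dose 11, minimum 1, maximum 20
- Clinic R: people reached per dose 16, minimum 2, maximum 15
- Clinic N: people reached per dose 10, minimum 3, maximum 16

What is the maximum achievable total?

315

Meeting every minimum uses 3+1+2+3 = 9 doses, leaving 15.
Highest people reached per dose first: Clinic R 16 > Clinic K 11 > Clinic N 10 > Clinic L 4.
Clinic R takes 13 more to reach its cap of 15 — 2 left.
Only 2 left; Clinic K takes them to reach 3.
Total = 4×3 + 11×3 + 16×15 + 10×3 = 315.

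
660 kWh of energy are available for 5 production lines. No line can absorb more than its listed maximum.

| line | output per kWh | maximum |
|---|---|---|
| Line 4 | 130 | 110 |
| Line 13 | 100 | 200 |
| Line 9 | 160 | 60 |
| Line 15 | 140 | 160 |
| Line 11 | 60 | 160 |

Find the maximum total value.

Highest output per kWh first: Line 9 160 > Line 15 140 > Line 4 130 > Line 13 100 > Line 11 60.
Give Line 9 60 to hit its cap of 60 → 600 left.
Line 15 takes 160 to reach its cap of 160 → 440 left.
Give Line 4 110 to hit its cap of 110 → 330 left.
Give Line 13 200 to hit its cap of 200 → 130 left.
Only 130 left; Line 11 takes them to reach 130.
Total = 130×110 + 100×200 + 160×60 + 140×160 + 60×130 = 74100.

74100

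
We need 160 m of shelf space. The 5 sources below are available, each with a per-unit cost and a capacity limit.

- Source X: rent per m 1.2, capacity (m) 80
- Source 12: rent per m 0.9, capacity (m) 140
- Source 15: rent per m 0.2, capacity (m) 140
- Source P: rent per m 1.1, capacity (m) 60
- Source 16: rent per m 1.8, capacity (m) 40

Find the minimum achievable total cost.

46

Cheapest first:
Source 15 at 0.2: take all 140 m ; 20 still needed.
Take 20 from Source 12 at 0.9 to finish.
Source P, Source X, Source 16: unused.
Cost = 140×0.2 + 20×0.9 = 46.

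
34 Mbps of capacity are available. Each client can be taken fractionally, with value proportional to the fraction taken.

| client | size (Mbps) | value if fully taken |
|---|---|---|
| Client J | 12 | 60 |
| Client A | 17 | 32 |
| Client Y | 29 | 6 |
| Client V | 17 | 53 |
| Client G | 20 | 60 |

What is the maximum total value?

Sort by value density: Client J 60/12≈5, Client V 53/17≈3.12, Client G 60/20≈3, Client A 32/17≈1.88, Client Y 6/29≈0.207.
Take all of Client J (12 Mbps, value 60) → 22 Mbps left.
All 17 Mbps of Client V fit (value 53) → 5 remain.
Fill the last 5 Mbps with part of Client G: 5/20 of it earns 15.
Total value = 128.

128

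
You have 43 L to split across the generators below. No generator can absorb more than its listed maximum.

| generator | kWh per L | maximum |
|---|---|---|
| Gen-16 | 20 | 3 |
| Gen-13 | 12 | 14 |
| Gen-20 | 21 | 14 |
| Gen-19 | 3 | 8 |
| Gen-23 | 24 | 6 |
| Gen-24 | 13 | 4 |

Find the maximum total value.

724

Rank by kWh per L: Gen-23 24 > Gen-20 21 > Gen-16 20 > Gen-24 13 > Gen-13 12 > Gen-19 3.
Gen-23: +6 to 6 (cap) ; 37 left.
Give Gen-20 14 to hit its cap of 14 ; 23 left.
Gen-16 takes 3 to reach its cap of 3 ; 20 left.
Gen-24: +4 to 4 (cap) ; 16 left.
Give Gen-13 14 to hit its cap of 14 ; 2 left.
Only 2 left; Gen-19 takes them to reach 2.
Total = 20×3 + 12×14 + 21×14 + 3×2 + 24×6 + 13×4 = 724.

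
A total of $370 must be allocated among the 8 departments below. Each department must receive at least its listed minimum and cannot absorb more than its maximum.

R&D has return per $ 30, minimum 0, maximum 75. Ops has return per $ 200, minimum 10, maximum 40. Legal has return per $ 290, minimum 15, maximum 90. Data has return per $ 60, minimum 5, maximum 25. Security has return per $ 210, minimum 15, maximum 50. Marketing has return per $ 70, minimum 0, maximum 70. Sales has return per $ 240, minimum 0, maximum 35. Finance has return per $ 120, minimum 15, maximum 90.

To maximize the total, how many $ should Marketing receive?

Meeting every minimum uses 0+10+15+5+15+0+0+15 = 60 $, leaving 310.
Order the departments by return per $: Legal 290 > Sales 240 > Security 210 > Ops 200 > Finance 120 > Marketing 70 > Data 60 > R&D 30.
Give Legal 75 more to hit its cap of 90 ; 235 left.
Sales takes 35 more to reach its cap of 35 ; 200 left.
Give Security 35 more to hit its cap of 50 ; 165 left.
Give Ops 30 more to hit its cap of 40 ; 135 left.
Give Finance 75 more to hit its cap of 90 ; 60 left.
Marketing has room for 70 more but only 60 remain, so it gets 60.

60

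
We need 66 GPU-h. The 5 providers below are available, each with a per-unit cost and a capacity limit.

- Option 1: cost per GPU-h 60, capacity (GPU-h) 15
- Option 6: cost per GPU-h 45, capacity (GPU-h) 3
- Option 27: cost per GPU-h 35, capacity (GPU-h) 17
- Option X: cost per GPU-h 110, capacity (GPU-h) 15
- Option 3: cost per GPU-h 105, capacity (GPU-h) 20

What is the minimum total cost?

4940

Fill from the cheapest provider first.
Option 27 at 35: take all 17 GPU-h ; 49 still needed.
Option 6 (45): use full 3 ; 46 GPU-h to go.
Take 15 from Option 1 at 60 ; need 31 more.
Option 3 (105): use full 20 ; 11 GPU-h to go.
Option X (110): take the remaining 11 ; done.
Cost = 17×35 + 3×45 + 15×60 + 20×105 + 11×110 = 4940.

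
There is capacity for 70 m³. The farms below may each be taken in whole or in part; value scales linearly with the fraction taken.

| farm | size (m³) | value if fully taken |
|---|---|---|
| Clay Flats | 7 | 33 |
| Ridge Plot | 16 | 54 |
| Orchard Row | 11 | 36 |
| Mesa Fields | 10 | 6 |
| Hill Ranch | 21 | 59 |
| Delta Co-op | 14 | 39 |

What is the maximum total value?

Rank by value-to-size ratio: Clay Flats 33/7≈4.71, Ridge Plot 54/16≈3.38, Orchard Row 36/11≈3.27, Hill Ranch 59/21≈2.81, Delta Co-op 39/14≈2.79, Mesa Fields 6/10≈0.6.
All 7 m³ of Clay Flats fit (value 33) — 63 remain.
Take all of Ridge Plot (16 m³, value 54) — 47 m³ left.
All 11 m³ of Orchard Row fit (value 36) — 36 remain.
Take all of Hill Ranch (21 m³, value 59) — 15 m³ left.
All 14 m³ of Delta Co-op fit (value 39) — 1 remain.
Fill the last 1 m³ with part of Mesa Fields: 1/10 of it earns 0.6.
Total value = 221.6.

221.6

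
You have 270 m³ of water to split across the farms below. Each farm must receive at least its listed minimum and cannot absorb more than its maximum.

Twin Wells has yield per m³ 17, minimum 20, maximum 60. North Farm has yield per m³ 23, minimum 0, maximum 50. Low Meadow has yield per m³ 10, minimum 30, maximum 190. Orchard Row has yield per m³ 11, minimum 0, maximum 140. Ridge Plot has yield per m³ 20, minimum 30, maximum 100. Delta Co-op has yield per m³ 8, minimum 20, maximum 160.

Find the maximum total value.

4740

Meeting every minimum uses 20+0+30+0+30+20 = 100 m³, leaving 170.
Order the farms by yield per m³: North Farm 23 > Ridge Plot 20 > Twin Wells 17 > Orchard Row 11 > Low Meadow 10 > Delta Co-op 8.
North Farm takes 50 more to reach its cap of 50 — 120 left.
Ridge Plot: +70 to 100 (cap) — 50 left.
Give Twin Wells 40 more to hit its cap of 60 — 10 left.
Only 10 left; Orchard Row takes them to reach 10.
Total = 17×60 + 23×50 + 10×30 + 11×10 + 20×100 + 8×20 = 4740.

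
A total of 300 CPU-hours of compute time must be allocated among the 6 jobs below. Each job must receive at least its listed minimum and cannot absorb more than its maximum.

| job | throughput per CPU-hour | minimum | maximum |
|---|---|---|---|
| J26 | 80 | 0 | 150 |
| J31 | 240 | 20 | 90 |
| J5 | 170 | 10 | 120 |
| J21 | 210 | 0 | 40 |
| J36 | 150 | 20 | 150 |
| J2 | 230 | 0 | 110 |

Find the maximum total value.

Meeting every minimum uses 0+20+10+0+20+0 = 50 CPU-hours, leaving 250.
Highest throughput per CPU-hour first: J31 240 > J2 230 > J21 210 > J5 170 > J36 150 > J26 80.
J31: +70 to 90 (cap) → 180 left.
J2 takes 110 more to reach its cap of 110 → 70 left.
Give J21 40 more to hit its cap of 40 → 30 left.
J5 has room for 110 more but only 30 remain, so it gets 40.
Total = 240×90 + 170×40 + 210×40 + 150×20 + 230×110 = 65100.

65100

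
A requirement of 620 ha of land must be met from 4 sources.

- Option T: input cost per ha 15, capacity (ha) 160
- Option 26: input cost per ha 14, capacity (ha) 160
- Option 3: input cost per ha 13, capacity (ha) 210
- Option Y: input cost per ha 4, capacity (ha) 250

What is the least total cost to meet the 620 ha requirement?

5970

Fill from the cheapest source first.
Option Y at 4: take all 250 ha — 370 still needed.
Take 210 from Option 3 at 13 — need 160 more.
Option 26 at 14: take all 160 ha — 0 still needed.
Option T: unused.
Cost = 250×4 + 210×13 + 160×14 = 5970.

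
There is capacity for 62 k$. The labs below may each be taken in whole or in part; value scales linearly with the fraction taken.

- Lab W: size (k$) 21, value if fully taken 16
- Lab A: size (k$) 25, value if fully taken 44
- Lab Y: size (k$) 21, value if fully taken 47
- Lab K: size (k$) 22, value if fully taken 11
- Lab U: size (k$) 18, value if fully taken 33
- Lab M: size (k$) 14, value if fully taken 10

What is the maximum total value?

120.48

Best value per unit of size first: Lab Y 47/21≈2.24, Lab U 33/18≈1.83, Lab A 44/25≈1.76, Lab W 16/21≈0.762, Lab M 10/14≈0.714, Lab K 11/22≈0.5.
Take all of Lab Y (21 k$, value 47) — 41 k$ left.
Take all of Lab U (18 k$, value 33) — 23 k$ left.
23 k$ left: a 23/25 share of Lab A gives 44×23/25 = 40.48.
Total value = 120.48.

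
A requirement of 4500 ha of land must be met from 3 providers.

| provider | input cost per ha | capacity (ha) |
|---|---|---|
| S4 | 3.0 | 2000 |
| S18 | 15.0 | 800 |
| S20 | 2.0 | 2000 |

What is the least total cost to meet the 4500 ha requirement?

17500

Fill from the cheapest provider first.
S20 at 2.0: take all 2000 ha → 2500 still needed.
Take 2000 from S4 at 3.0 → need 500 more.
S18 (15.0): take the remaining 500 → done.
Cost = 2000×2.0 + 2000×3.0 + 500×15.0 = 17500.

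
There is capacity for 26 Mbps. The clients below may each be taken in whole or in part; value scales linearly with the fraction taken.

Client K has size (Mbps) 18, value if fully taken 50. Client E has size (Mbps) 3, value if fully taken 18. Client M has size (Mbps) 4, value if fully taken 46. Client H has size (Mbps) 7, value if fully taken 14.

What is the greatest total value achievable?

116

Rank by value-to-size ratio: Client M 46/4≈11.5, Client E 18/3≈6, Client K 50/18≈2.78, Client H 14/7≈2.
Client M: take in full, 4 Mbps for value 46 → 22 left.
Client E: take in full, 3 Mbps for value 18 → 19 left.
Client K: take in full, 18 Mbps for value 50 → 1 left.
Only 1 Mbps remain; take 1/7 of Client H for value 14×1/7 = 2.
Total value = 116.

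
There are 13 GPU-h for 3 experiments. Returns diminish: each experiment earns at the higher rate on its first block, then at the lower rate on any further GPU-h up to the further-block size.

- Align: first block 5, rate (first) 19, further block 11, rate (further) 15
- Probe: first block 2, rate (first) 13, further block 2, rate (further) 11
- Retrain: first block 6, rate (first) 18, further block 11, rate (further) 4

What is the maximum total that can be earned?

Treat each block as its own option and order by rate: Align/T1 19 > Retrain/T1 18 > Align/T2 15 > Probe/T1 13 > Probe/T2 11 > Retrain/T2 4.
Align T1 at 19: fill all 5 → 8 left.
Fill Retrain T1 block (6 at 18) → 2 left.
2 remain; put them into Align T2 at 15.
Total = 19×5 + 18×6 + 15×2 = 233.

233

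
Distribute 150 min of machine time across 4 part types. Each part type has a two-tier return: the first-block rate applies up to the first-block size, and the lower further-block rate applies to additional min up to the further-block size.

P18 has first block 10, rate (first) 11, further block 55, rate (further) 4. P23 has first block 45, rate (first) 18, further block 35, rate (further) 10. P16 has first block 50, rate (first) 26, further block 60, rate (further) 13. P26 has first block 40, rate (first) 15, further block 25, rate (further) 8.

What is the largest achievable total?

Order all 8 blocks by rate: P16/tier1 26 > P23/tier1 18 > P26/tier1 15 > P16/tier2 13 > P18/tier1 11 > P23/tier2 10 > P26/tier2 8 > P18/tier2 4.
P16/tier1 (26): +50 — 100 left.
P23 tier1 at 18: fill all 45 — 55 left.
P26/tier1 (15): +40 — 15 left.
P16/tier2: +15 of 60 at 13; pool empty.
Total = 26×50 + 18×45 + 15×40 + 13×15 = 2905.

2905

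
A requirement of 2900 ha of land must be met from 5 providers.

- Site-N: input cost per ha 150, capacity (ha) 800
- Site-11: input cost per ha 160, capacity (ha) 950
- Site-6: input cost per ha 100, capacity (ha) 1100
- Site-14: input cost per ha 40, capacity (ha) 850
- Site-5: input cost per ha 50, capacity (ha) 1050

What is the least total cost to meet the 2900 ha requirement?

186500

Fill from the cheapest provider first.
Site-14 (40): use full 850 → 2050 ha to go.
Take 1050 from Site-5 at 50 → need 1000 more.
Site-6 (100): take the remaining 1000 → done.
Site-N, Site-11: unused.
Cost = 850×40 + 1050×50 + 1000×100 = 186500.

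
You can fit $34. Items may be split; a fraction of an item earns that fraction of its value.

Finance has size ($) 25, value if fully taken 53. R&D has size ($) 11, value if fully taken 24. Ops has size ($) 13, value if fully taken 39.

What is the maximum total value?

Rank by value-to-size ratio: Ops 39/13≈3, R&D 24/11≈2.18, Finance 53/25≈2.12.
Take all of Ops (13 $, value 39) ; 21 $ left.
Take all of R&D (11 $, value 24) ; 10 $ left.
Only 10 $ remain; take 10/25 of Finance for value 53×10/25 = 21.2.
Total value = 84.2.

84.2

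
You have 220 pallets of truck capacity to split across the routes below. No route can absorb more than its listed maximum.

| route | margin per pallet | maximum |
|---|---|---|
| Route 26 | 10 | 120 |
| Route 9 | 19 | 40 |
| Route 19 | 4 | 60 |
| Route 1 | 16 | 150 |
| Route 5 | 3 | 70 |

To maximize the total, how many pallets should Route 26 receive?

Order the routes by margin per pallet: Route 9 19 > Route 1 16 > Route 26 10 > Route 19 4 > Route 5 3.
Route 9: +40 to 40 (cap) → 180 left.
Route 1: +150 to 150 (cap) → 30 left.
Route 26 has room for 120 but only 30 remain, so it gets 30.

30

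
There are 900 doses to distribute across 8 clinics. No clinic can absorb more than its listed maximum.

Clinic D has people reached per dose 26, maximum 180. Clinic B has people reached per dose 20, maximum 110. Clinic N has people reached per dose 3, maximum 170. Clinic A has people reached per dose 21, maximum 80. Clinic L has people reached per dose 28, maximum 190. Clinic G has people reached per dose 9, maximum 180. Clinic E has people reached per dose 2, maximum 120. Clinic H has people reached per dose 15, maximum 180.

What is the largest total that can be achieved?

18020

Order the clinics by people reached per dose: Clinic L 28 > Clinic D 26 > Clinic A 21 > Clinic B 20 > Clinic H 15 > Clinic G 9 > Clinic N 3 > Clinic E 2.
Clinic L: +190 to 190 (cap) ; 710 left.
Give Clinic D 180 to hit its cap of 180 ; 530 left.
Clinic A takes 80 to reach its cap of 80 ; 450 left.
Clinic B: +110 to 110 (cap) ; 340 left.
Clinic H takes 180 to reach its cap of 180 ; 160 left.
Clinic G: +160 (room for 180) → 160. Pool exhausted.
Total = 26×180 + 20×110 + 21×80 + 28×190 + 9×160 + 15×180 = 18020.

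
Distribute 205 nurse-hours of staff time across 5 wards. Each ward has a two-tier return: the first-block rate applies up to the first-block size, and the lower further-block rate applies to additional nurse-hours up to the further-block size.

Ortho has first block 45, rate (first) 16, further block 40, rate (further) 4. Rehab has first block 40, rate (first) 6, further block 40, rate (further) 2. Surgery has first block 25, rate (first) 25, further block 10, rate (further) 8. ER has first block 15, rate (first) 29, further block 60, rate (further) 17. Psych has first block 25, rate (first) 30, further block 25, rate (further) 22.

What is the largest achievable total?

4180

Order all 10 blocks by rate: Psych/tier1 30 > ER/tier1 29 > Surgery/tier1 25 > Psych/tier2 22 > ER/tier2 17 > Ortho/tier1 16 > Surgery/tier2 8 > Rehab/tier1 6 > Ortho/tier2 4 > Rehab/tier2 2.
Psych/tier1 (30): +25 — 180 left.
Fill ER tier1 block (15 at 29) — 165 left.
Fill Surgery tier1 block (25 at 25) — 140 left.
Psych tier2 at 22: fill all 25 — 115 left.
ER/tier2 (17): +60 — 55 left.
Ortho/tier1 (16): +45 — 10 left.
Surgery tier2 at 8: fill all 10 — 0 left.
Total = 30×25 + 29×15 + 25×25 + 22×25 + 17×60 + 16×45 + 8×10 = 4180.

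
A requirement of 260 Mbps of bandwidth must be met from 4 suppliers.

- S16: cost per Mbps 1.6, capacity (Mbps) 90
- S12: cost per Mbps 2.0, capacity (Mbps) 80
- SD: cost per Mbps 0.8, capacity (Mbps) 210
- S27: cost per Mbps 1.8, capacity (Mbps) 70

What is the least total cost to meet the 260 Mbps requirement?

248

Use suppliers in increasing cost order.
SD at 0.8: take all 210 Mbps — 50 still needed.
S16 (1.6): take the remaining 50 — done.
S27, S12: unused.
Cost = 210×0.8 + 50×1.6 = 248.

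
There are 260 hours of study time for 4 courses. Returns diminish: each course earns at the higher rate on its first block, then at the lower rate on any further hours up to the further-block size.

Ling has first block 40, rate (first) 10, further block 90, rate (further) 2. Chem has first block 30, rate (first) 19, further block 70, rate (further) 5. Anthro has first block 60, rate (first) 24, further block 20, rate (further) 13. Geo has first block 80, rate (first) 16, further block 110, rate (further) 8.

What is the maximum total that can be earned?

4190

Order all 8 blocks by rate: Anthro/first 24 > Chem/first 19 > Geo/first 16 > Anthro/second 13 > Ling/first 10 > Geo/second 8 > Chem/second 5 > Ling/second 2.
Fill Anthro first block (60 at 24) — 200 left.
Fill Chem first block (30 at 19) — 170 left.
Geo first at 16: fill all 80 — 90 left.
Fill Anthro second block (20 at 13) — 70 left.
Fill Ling first block (40 at 10) — 30 left.
Geo second at 8: only 30 left, fill 30.
Total = 24×60 + 19×30 + 16×80 + 13×20 + 10×40 + 8×30 = 4190.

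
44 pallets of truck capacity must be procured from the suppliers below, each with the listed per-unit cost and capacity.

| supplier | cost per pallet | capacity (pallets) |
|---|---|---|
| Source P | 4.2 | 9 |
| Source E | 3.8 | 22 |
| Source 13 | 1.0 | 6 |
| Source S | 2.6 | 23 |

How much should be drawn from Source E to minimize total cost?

15

Use suppliers in increasing cost order.
Source 13 (1.0): use full 6 — 38 pallets to go.
Source S at 2.6: take all 23 pallets — 15 still needed.
Source E at 3.8: take 15 of its 22 — requirement met.
Source P: unused.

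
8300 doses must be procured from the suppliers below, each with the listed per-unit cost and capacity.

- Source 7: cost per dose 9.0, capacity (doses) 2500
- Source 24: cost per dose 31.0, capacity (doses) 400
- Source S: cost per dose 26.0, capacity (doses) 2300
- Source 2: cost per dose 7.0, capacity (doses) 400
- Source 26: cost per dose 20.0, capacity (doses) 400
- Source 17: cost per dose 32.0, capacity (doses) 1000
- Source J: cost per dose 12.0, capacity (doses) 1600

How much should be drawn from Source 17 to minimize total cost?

700

Fill from the cheapest supplier first.
Source 2 at 7.0: take all 400 doses → 7900 still needed.
Source 7 at 9.0: take all 2500 doses → 5400 still needed.
Source J (12.0): use full 1600 → 3800 doses to go.
Source 26 at 20.0: take all 400 doses → 3400 still needed.
Take 2300 from Source S at 26.0 → need 1100 more.
Take 400 from Source 24 at 31.0 → need 700 more.
Take 700 from Source 17 at 32.0 to finish.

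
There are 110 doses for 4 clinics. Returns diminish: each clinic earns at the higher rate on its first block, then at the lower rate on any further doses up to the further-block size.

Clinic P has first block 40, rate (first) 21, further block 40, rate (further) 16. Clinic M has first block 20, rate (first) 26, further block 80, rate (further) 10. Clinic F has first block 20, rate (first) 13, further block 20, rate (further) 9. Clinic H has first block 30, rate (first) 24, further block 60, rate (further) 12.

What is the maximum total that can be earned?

Rank every tier by rate: Clinic M/tier1 26 > Clinic H/tier1 24 > Clinic P/tier1 21 > Clinic P/tier2 16 > Clinic F/tier1 13 > Clinic H/tier2 12 > Clinic M/tier2 10 > Clinic F/tier2 9.
Clinic M tier1 at 26: fill all 20 ; 90 left.
Clinic H/tier1 (24): +30 ; 60 left.
Fill Clinic P tier1 block (40 at 21) ; 20 left.
Clinic P/tier2: +20 of 40 at 16; pool empty.
Total = 26×20 + 24×30 + 21×40 + 16×20 = 2400.

2400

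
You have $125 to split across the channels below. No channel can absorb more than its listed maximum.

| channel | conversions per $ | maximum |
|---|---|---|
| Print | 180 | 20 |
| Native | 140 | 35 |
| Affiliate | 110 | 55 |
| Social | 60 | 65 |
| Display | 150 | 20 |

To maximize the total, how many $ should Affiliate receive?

Order the channels by conversions per $: Print 180 > Display 150 > Native 140 > Affiliate 110 > Social 60.
Give Print 20 to hit its cap of 20 ; 105 left.
Display: +20 to 20 (cap) ; 85 left.
Native takes 35 to reach its cap of 35 ; 50 left.
Affiliate has room for 55 but only 50 remain, so it gets 50.

50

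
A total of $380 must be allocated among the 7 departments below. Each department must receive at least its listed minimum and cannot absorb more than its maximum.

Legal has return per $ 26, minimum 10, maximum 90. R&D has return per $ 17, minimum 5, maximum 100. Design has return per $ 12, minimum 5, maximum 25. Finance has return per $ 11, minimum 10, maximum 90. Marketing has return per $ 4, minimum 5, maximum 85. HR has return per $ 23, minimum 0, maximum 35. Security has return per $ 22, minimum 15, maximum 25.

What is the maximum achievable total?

Meeting every minimum uses 10+5+5+10+5+0+15 = 50 $, leaving 330.
Highest return per $ first: Legal 26 > HR 23 > Security 22 > R&D 17 > Design 12 > Finance 11 > Marketing 4.
Give Legal 80 more to hit its cap of 90 ; 250 left.
HR: +35 to 35 (cap) ; 215 left.
Give Security 10 more to hit its cap of 25 ; 205 left.
R&D: +95 to 100 (cap) ; 110 left.
Design: +20 to 25 (cap) ; 90 left.
Finance: +80 to 90 (cap) ; 10 left.
Marketing: +10 (room for 80) → 15. Pool exhausted.
Total = 26×90 + 17×100 + 12×25 + 11×90 + 4×15 + 23×35 + 22×25 = 6745.

6745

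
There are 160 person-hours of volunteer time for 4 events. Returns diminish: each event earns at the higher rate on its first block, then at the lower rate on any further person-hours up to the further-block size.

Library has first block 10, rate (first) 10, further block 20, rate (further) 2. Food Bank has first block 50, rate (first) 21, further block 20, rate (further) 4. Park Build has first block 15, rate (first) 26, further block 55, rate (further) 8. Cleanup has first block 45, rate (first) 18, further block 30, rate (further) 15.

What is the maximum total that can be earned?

2880

Rank every tier by rate: Park Build/T1 26 > Food Bank/T1 21 > Cleanup/T1 18 > Cleanup/T2 15 > Library/T1 10 > Park Build/T2 8 > Food Bank/T2 4 > Library/T2 2.
Park Build T1 at 26: fill all 15 → 145 left.
Food Bank T1 at 21: fill all 50 → 95 left.
Cleanup/T1 (18): +45 → 50 left.
Cleanup T2 at 15: fill all 30 → 20 left.
Fill Library T1 block (10 at 10) → 10 left.
10 remain; put them into Park Build T2 at 8.
Total = 26×15 + 21×50 + 18×45 + 15×30 + 10×10 + 8×10 = 2880.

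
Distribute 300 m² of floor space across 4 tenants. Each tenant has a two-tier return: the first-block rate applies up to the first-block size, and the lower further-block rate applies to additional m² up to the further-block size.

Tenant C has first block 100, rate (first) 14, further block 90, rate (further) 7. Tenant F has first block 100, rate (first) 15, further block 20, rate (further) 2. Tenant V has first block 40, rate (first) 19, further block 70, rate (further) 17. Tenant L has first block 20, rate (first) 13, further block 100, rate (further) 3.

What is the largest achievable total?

Order all 8 blocks by rate: Tenant V/first 19 > Tenant V/second 17 > Tenant F/first 15 > Tenant C/first 14 > Tenant L/first 13 > Tenant C/second 7 > Tenant L/second 3 > Tenant F/second 2.
Tenant V/first (19): +40 → 260 left.
Tenant V second at 17: fill all 70 → 190 left.
Tenant F first at 15: fill all 100 → 90 left.
Tenant C first at 14: only 90 left, fill 90.
Total = 19×40 + 17×70 + 15×100 + 14×90 = 4710.

4710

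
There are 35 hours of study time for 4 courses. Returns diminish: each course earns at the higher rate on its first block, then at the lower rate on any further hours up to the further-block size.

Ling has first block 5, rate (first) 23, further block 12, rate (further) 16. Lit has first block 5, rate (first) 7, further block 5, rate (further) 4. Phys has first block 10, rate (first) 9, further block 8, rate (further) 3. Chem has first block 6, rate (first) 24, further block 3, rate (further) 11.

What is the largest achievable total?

565

Rank every tier by rate: Chem/first 24 > Ling/first 23 > Ling/second 16 > Chem/second 11 > Phys/first 9 > Lit/first 7 > Lit/second 4 > Phys/second 3.
Chem/first (24): +6 — 29 left.
Ling first at 23: fill all 5 — 24 left.
Ling/second (16): +12 — 12 left.
Fill Chem second block (3 at 11) — 9 left.
Phys/first: +9 of 10 at 9; pool empty.
Total = 24×6 + 23×5 + 16×12 + 11×3 + 9×9 = 565.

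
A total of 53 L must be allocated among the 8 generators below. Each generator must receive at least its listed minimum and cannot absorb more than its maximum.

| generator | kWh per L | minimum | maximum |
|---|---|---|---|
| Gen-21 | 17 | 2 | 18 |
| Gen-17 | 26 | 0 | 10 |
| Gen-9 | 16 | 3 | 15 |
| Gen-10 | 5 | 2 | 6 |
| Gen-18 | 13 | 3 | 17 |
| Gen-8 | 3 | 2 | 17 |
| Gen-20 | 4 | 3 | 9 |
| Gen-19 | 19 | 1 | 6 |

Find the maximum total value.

Meeting every minimum uses 2+0+3+2+3+2+3+1 = 16 L, leaving 37.
Rank by kWh per L: Gen-17 26 > Gen-19 19 > Gen-21 17 > Gen-9 16 > Gen-18 13 > Gen-10 5 > Gen-20 4 > Gen-8 3.
Gen-17 takes 10 more to reach its cap of 10 → 27 left.
Gen-19 takes 5 more to reach its cap of 6 → 22 left.
Gen-21 takes 16 more to reach its cap of 18 → 6 left.
Only 6 left; Gen-9 takes them to reach 9.
Total = 17×18 + 26×10 + 16×9 + 5×2 + 13×3 + 3×2 + 4×3 + 19×6 = 891.

891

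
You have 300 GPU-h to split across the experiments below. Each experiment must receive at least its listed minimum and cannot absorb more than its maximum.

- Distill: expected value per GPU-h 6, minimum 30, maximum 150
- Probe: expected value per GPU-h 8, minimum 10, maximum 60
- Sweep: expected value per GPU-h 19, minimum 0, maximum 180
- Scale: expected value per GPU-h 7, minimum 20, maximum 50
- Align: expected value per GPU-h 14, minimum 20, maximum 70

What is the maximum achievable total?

Meeting every minimum uses 30+10+0+20+20 = 80 GPU-h, leaving 220.
Rank by expected value per GPU-h: Sweep 19 > Align 14 > Probe 8 > Scale 7 > Distill 6.
Sweep takes 180 more to reach its cap of 180 ; 40 left.
Align: +40 (room for 50) → 60. Pool exhausted.
Total = 6×30 + 8×10 + 19×180 + 7×20 + 14×60 = 4660.

4660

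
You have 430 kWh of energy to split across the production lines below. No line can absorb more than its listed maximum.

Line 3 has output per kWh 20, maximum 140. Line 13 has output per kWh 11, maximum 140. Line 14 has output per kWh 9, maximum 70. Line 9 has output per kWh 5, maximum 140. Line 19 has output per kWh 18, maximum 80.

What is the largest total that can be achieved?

Rank by output per kWh: Line 3 20 > Line 19 18 > Line 13 11 > Line 14 9 > Line 9 5.
Line 3: +140 to 140 (cap) — 290 left.
Line 19 takes 80 to reach its cap of 80 — 210 left.
Line 13: +140 to 140 (cap) — 70 left.
Give Line 14 70 to hit its cap of 70 — 0 left.
Total = 20×140 + 11×140 + 9×70 + 18×80 = 6410.

6410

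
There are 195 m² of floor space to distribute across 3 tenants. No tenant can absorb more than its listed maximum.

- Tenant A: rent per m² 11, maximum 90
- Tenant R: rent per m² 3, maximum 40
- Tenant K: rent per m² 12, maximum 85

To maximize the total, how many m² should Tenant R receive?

Order the tenants by rent per m²: Tenant K 12 > Tenant A 11 > Tenant R 3.
Tenant K takes 85 to reach its cap of 85 — 110 left.
Tenant A: +90 to 90 (cap) — 20 left.
Tenant R: +20 (room for 40) → 20. Pool exhausted.

20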